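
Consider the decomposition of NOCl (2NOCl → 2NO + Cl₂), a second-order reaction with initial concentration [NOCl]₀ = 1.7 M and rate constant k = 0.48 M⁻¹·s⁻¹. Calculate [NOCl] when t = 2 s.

0.6459 M

Step 1: For a second-order reaction: 1/[NOCl] = 1/[NOCl]₀ + kt
Step 2: 1/[NOCl] = 1/1.7 + 0.48 × 2
Step 3: 1/[NOCl] = 0.5882 + 0.96 = 1.548
Step 4: [NOCl] = 1/1.548 = 0.6459 M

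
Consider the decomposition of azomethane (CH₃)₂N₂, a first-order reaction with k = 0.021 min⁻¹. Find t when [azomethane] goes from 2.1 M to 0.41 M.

77.79 min

Step 1: For first-order: t = ln([azomethane]₀/[azomethane])/k
Step 2: t = ln(2.1/0.41)/0.021
Step 3: t = ln(5.122)/0.021
Step 4: t = 1.634/0.021 = 77.79 min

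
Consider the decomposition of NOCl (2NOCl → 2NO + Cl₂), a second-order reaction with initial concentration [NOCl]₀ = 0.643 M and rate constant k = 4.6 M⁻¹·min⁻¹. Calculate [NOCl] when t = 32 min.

0.006722 M

Step 1: For a second-order reaction: 1/[NOCl] = 1/[NOCl]₀ + kt
Step 2: 1/[NOCl] = 1/0.643 + 4.6 × 32
Step 3: 1/[NOCl] = 1.555 + 147.2 = 148.8
Step 4: [NOCl] = 1/148.8 = 0.006722 M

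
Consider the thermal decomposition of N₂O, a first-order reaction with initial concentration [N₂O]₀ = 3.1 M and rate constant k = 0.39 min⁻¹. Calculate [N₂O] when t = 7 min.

0.2022 M

Step 1: For a first-order reaction: [N₂O] = [N₂O]₀ × e^(-kt)
Step 2: [N₂O] = 3.1 × e^(-0.39 × 7)
Step 3: [N₂O] = 3.1 × e^(-2.73)
Step 4: [N₂O] = 3.1 × 0.0652193 = 0.2022 M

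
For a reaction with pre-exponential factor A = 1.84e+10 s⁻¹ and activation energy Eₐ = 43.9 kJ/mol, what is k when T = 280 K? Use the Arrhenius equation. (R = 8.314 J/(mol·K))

1.19e+02 s⁻¹

Step 1: Use the Arrhenius equation: k = A × exp(-Eₐ/RT)
Step 2: Convert Eₐ to J/mol: 43.9 kJ/mol = 43900 J/mol
Step 3: Calculate the exponent: -Eₐ/(RT) = -43900/(8.314 × 280) = -18.85804
Step 4: k = 1.84e+10 × exp(-18.85804)
Step 5: k = 1.84e+10 × 6.45739e-09 = 1.1882e+02 s⁻¹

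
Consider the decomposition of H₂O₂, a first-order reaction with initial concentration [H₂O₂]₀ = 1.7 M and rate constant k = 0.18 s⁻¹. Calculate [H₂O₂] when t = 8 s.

0.4028 M

Step 1: For a first-order reaction: [H₂O₂] = [H₂O₂]₀ × e^(-kt)
Step 2: [H₂O₂] = 1.7 × e^(-0.18 × 8)
Step 3: [H₂O₂] = 1.7 × e^(-1.44)
Step 4: [H₂O₂] = 1.7 × 0.236928 = 0.4028 M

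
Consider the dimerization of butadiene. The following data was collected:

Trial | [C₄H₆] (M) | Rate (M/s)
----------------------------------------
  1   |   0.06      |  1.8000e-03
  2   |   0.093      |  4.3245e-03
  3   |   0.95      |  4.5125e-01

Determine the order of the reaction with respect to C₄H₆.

second order (2)

Step 1: Compare trials to find order n where rate₂/rate₁ = ([C₄H₆]₂/[C₄H₆]₁)^n
Step 2: rate₂/rate₁ = 4.3245e-03/1.8000e-03 = 2.403
Step 3: [C₄H₆]₂/[C₄H₆]₁ = 0.093/0.06 = 1.55
Step 4: n = ln(2.403)/ln(1.55) = 2.00 ≈ 2
Step 5: The reaction is second order in C₄H₆.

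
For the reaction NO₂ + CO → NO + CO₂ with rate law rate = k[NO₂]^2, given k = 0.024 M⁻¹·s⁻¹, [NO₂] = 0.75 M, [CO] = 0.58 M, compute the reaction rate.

0.0135 M/s

Step 1: The rate law is rate = k[NO₂]^2
Step 2: Note that the rate does not depend on [CO] (zero order in CO).
Step 3: rate = 0.024 × (0.75)^2 = 0.0135 M/s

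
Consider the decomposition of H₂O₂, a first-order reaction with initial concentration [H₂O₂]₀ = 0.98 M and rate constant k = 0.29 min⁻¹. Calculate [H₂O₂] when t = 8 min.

0.09631 M

Step 1: For a first-order reaction: [H₂O₂] = [H₂O₂]₀ × e^(-kt)
Step 2: [H₂O₂] = 0.98 × e^(-0.29 × 8)
Step 3: [H₂O₂] = 0.98 × e^(-2.32)
Step 4: [H₂O₂] = 0.98 × 0.0982736 = 0.09631 M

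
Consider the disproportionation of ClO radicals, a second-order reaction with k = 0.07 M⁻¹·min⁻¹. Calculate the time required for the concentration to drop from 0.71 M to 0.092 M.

135.2 min

Step 1: For second-order: t = (1/[ClO] - 1/[ClO]₀)/k
Step 2: t = (1/0.092 - 1/0.71)/0.07
Step 3: t = (10.87 - 1.408)/0.07
Step 4: t = 9.461/0.07 = 135.2 min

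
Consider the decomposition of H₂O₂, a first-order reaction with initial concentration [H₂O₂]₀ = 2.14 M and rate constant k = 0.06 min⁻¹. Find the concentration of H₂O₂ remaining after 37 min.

0.2324 M

Step 1: For a first-order reaction: [H₂O₂] = [H₂O₂]₀ × e^(-kt)
Step 2: [H₂O₂] = 2.14 × e^(-0.06 × 37)
Step 3: [H₂O₂] = 2.14 × e^(-2.22)
Step 4: [H₂O₂] = 2.14 × 0.108609 = 0.2324 M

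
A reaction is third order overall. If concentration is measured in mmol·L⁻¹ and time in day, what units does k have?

(mmol·L⁻¹)⁻²·day⁻¹

Step 1: For overall order n, rate = k × (concentration)^n.
Step 2: Rate has units mmol·L⁻¹·day⁻¹; concentration term has units (mmol·L⁻¹)^3.
Step 3: k = rate / (concentration)^n, so units of k = (mmol·L⁻¹)^(1-3)·day⁻¹ = (mmol·L⁻¹)⁻²·day⁻¹.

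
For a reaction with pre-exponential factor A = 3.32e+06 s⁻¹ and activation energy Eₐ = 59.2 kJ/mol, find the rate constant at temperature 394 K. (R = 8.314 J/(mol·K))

4.70e-02 s⁻¹

Step 1: Use the Arrhenius equation: k = A × exp(-Eₐ/RT)
Step 2: Convert Eₐ to J/mol: 59.2 kJ/mol = 59200 J/mol
Step 3: Calculate the exponent: -Eₐ/(RT) = -59200/(8.314 × 394) = -18.07238
Step 4: k = 3.32e+06 × exp(-18.07238)
Step 5: k = 3.32e+06 × 1.41666e-08 = 4.7033e-02 s⁻¹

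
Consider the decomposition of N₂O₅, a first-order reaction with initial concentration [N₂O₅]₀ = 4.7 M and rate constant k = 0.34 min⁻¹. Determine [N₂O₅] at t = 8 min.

0.3096 M

Step 1: For a first-order reaction: [N₂O₅] = [N₂O₅]₀ × e^(-kt)
Step 2: [N₂O₅] = 4.7 × e^(-0.34 × 8)
Step 3: [N₂O₅] = 4.7 × e^(-2.72)
Step 4: [N₂O₅] = 4.7 × 0.0658748 = 0.3096 M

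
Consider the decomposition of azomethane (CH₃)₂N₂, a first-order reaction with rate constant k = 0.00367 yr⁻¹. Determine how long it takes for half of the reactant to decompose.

188.9 yr

Step 1: For a first-order reaction, t₁/₂ = ln(2)/k
Step 2: t₁/₂ = ln(2)/0.00367
Step 3: t₁/₂ = 0.6931/0.00367 = 188.9 yr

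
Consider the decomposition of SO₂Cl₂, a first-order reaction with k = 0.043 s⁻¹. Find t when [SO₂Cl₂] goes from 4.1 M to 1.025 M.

32.24 s

Step 1: For first-order: t = ln([SO₂Cl₂]₀/[SO₂Cl₂])/k
Step 2: t = ln(4.1/1.025)/0.043
Step 3: t = ln(4)/0.043
Step 4: t = 1.386/0.043 = 32.24 s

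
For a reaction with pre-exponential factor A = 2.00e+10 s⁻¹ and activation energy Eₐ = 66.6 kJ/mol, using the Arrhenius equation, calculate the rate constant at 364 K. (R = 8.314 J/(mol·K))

5.54e+00 s⁻¹

Step 1: Use the Arrhenius equation: k = A × exp(-Eₐ/RT)
Step 2: Convert Eₐ to J/mol: 66.6 kJ/mol = 66600 J/mol
Step 3: Calculate the exponent: -Eₐ/(RT) = -66600/(8.314 × 364) = -22.00710
Step 4: k = 2.00e+10 × exp(-22.00710)
Step 5: k = 2.00e+10 × 2.76973e-10 = 5.5395e+00 s⁻¹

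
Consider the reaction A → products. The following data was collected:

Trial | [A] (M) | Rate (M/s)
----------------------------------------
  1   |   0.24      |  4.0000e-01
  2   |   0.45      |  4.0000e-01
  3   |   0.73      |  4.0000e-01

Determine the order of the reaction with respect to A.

zeroth order (0)

Step 1: Compare trials - when concentration changes, rate stays constant.
Step 2: rate₂/rate₁ = 4.0000e-01/4.0000e-01 = 1
Step 3: [A]₂/[A]₁ = 0.45/0.24 = 1.875
Step 4: Since rate ratio ≈ (conc ratio)^0, the reaction is zeroth order.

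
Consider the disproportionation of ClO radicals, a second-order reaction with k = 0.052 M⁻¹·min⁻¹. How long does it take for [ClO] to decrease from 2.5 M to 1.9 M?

2.429 min

Step 1: For second-order: t = (1/[ClO] - 1/[ClO]₀)/k
Step 2: t = (1/1.9 - 1/2.5)/0.052
Step 3: t = (0.5263 - 0.4)/0.052
Step 4: t = 0.1263/0.052 = 2.429 min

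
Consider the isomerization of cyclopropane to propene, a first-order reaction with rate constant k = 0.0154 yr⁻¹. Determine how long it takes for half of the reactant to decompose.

45.01 yr

Step 1: For a first-order reaction, t₁/₂ = ln(2)/k
Step 2: t₁/₂ = ln(2)/0.0154
Step 3: t₁/₂ = 0.6931/0.0154 = 45.01 yr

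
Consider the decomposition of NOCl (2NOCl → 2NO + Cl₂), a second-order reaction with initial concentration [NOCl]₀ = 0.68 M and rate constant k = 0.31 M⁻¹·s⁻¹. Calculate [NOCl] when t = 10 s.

0.2188 M

Step 1: For a second-order reaction: 1/[NOCl] = 1/[NOCl]₀ + kt
Step 2: 1/[NOCl] = 1/0.68 + 0.31 × 10
Step 3: 1/[NOCl] = 1.471 + 3.1 = 4.571
Step 4: [NOCl] = 1/4.571 = 0.2188 M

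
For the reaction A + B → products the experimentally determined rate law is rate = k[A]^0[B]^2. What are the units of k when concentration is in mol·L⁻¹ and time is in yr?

(mol·L⁻¹)⁻¹·yr⁻¹

Step 1: Overall order = 0 + 2 = 2.
Step 2: rate has units mol·L⁻¹·yr⁻¹; [A]^0[B]^2 has units (mol·L⁻¹)^2.
Step 3: k = rate/([A]^0[B]^2), so units of k = (mol·L⁻¹)^(1-2)·yr⁻¹ = (mol·L⁻¹)⁻¹·yr⁻¹.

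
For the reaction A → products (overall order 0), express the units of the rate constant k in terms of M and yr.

M·yr⁻¹

Step 1: For overall order n, rate = k × (concentration)^n.
Step 2: Rate has units M·yr⁻¹; concentration term has units M^0.
Step 3: k = rate / (concentration)^n, so units of k = M^(1-0)·yr⁻¹ = M·yr⁻¹.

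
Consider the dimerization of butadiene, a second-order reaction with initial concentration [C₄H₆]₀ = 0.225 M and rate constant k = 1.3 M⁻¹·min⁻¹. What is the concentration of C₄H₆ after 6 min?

0.08167 M

Step 1: For a second-order reaction: 1/[C₄H₆] = 1/[C₄H₆]₀ + kt
Step 2: 1/[C₄H₆] = 1/0.225 + 1.3 × 6
Step 3: 1/[C₄H₆] = 4.444 + 7.8 = 12.24
Step 4: [C₄H₆] = 1/12.24 = 0.08167 M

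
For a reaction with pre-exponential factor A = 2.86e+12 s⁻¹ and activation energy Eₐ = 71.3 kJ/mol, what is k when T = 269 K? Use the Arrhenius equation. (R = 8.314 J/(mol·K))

4.08e-02 s⁻¹

Step 1: Use the Arrhenius equation: k = A × exp(-Eₐ/RT)
Step 2: Convert Eₐ to J/mol: 71.3 kJ/mol = 71300 J/mol
Step 3: Calculate the exponent: -Eₐ/(RT) = -71300/(8.314 × 269) = -31.88065
Step 4: k = 2.86e+12 × exp(-31.88065)
Step 5: k = 2.86e+12 × 1.42695e-14 = 4.0811e-02 s⁻¹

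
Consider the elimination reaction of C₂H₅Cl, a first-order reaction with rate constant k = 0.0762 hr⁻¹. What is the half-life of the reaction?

9.096 hr

Step 1: For a first-order reaction, t₁/₂ = ln(2)/k
Step 2: t₁/₂ = ln(2)/0.0762
Step 3: t₁/₂ = 0.6931/0.0762 = 9.096 hr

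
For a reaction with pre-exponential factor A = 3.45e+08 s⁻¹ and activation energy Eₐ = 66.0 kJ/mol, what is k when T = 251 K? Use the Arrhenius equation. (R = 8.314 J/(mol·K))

6.34e-06 s⁻¹

Step 1: Use the Arrhenius equation: k = A × exp(-Eₐ/RT)
Step 2: Convert Eₐ to J/mol: 66.0 kJ/mol = 66000 J/mol
Step 3: Calculate the exponent: -Eₐ/(RT) = -66000/(8.314 × 251) = -31.62716
Step 4: k = 3.45e+08 × exp(-31.62716)
Step 5: k = 3.45e+08 × 1.83865e-14 = 6.3433e-06 s⁻¹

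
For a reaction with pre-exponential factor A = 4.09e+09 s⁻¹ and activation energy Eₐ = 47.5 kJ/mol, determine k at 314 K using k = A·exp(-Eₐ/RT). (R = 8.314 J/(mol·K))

5.13e+01 s⁻¹

Step 1: Use the Arrhenius equation: k = A × exp(-Eₐ/RT)
Step 2: Convert Eₐ to J/mol: 47.5 kJ/mol = 47500 J/mol
Step 3: Calculate the exponent: -Eₐ/(RT) = -47500/(8.314 × 314) = -18.19508
Step 4: k = 4.09e+09 × exp(-18.19508)
Step 5: k = 4.09e+09 × 1.25308e-08 = 5.1251e+01 s⁻¹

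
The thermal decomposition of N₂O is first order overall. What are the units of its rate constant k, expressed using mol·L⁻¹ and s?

s⁻¹

Step 1: For overall order n, rate = k × (concentration)^n.
Step 2: Rate has units mol·L⁻¹·s⁻¹; concentration term has units (mol·L⁻¹)^1.
Step 3: k = rate / (concentration)^n, so units of k = (mol·L⁻¹)^(1-1)·s⁻¹ = s⁻¹.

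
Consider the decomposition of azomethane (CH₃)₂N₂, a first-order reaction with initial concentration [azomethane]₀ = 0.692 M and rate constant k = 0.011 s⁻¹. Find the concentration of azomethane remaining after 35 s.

0.4709 M

Step 1: For a first-order reaction: [azomethane] = [azomethane]₀ × e^(-kt)
Step 2: [azomethane] = 0.692 × e^(-0.011 × 35)
Step 3: [azomethane] = 0.692 × e^(-0.385)
Step 4: [azomethane] = 0.692 × 0.680451 = 0.4709 M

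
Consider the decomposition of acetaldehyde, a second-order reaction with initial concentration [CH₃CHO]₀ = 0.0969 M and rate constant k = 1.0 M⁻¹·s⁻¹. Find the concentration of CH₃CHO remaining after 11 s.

0.0469 M

Step 1: For a second-order reaction: 1/[CH₃CHO] = 1/[CH₃CHO]₀ + kt
Step 2: 1/[CH₃CHO] = 1/0.0969 + 1.0 × 11
Step 3: 1/[CH₃CHO] = 10.32 + 11 = 21.32
Step 4: [CH₃CHO] = 1/21.32 = 0.0469 M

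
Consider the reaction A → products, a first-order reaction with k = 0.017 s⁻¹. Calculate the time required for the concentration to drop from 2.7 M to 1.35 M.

40.77 s

Step 1: For first-order: t = ln([A]₀/[A])/k
Step 2: t = ln(2.7/1.35)/0.017
Step 3: t = ln(2)/0.017
Step 4: t = 0.6931/0.017 = 40.77 s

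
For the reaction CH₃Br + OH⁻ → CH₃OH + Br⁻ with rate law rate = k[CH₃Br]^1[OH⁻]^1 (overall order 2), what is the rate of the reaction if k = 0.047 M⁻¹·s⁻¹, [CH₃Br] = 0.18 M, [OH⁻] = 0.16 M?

0.001354 M/s

Step 1: The rate law is rate = k[CH₃Br]^1[OH⁻]^1, overall order = 1+1 = 2
Step 2: Substitute values: rate = 0.047 × (0.18)^1 × (0.16)^1
Step 3: rate = 0.047 × 0.18 × 0.16 = 0.0013536 M/s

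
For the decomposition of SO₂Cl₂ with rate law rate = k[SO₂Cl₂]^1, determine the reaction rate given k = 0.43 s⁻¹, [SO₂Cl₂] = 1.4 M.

0.602 M/s

Step 1: Identify the rate law: rate = k[SO₂Cl₂]^1
Step 2: Substitute values: rate = 0.43 × (1.4)^1
Step 3: Calculate: rate = 0.43 × 1.4 = 0.602 M/s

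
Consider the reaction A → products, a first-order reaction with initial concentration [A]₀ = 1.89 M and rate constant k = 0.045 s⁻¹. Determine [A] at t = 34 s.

0.4093 M

Step 1: For a first-order reaction: [A] = [A]₀ × e^(-kt)
Step 2: [A] = 1.89 × e^(-0.045 × 34)
Step 3: [A] = 1.89 × e^(-1.53)
Step 4: [A] = 1.89 × 0.216536 = 0.4093 M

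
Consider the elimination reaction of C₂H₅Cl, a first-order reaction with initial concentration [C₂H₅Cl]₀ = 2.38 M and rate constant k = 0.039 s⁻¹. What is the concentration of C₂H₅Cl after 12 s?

1.49 M

Step 1: For a first-order reaction: [C₂H₅Cl] = [C₂H₅Cl]₀ × e^(-kt)
Step 2: [C₂H₅Cl] = 2.38 × e^(-0.039 × 12)
Step 3: [C₂H₅Cl] = 2.38 × e^(-0.468)
Step 4: [C₂H₅Cl] = 2.38 × 0.626254 = 1.49 M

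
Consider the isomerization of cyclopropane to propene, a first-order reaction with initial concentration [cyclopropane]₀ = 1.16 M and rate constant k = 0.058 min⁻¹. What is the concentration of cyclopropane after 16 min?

0.4586 M

Step 1: For a first-order reaction: [cyclopropane] = [cyclopropane]₀ × e^(-kt)
Step 2: [cyclopropane] = 1.16 × e^(-0.058 × 16)
Step 3: [cyclopropane] = 1.16 × e^(-0.928)
Step 4: [cyclopropane] = 1.16 × 0.395344 = 0.4586 M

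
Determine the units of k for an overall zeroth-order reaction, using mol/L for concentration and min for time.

mol/L·min⁻¹

Step 1: For overall order n, rate = k × (concentration)^n.
Step 2: Rate has units mol/L·min⁻¹; concentration term has units (mol/L)^0.
Step 3: k = rate / (concentration)^n, so units of k = (mol/L)^(1-0)·min⁻¹ = mol/L·min⁻¹.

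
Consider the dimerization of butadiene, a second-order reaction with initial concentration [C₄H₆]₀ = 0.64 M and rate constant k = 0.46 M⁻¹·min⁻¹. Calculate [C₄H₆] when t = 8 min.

0.1907 M

Step 1: For a second-order reaction: 1/[C₄H₆] = 1/[C₄H₆]₀ + kt
Step 2: 1/[C₄H₆] = 1/0.64 + 0.46 × 8
Step 3: 1/[C₄H₆] = 1.562 + 3.68 = 5.242
Step 4: [C₄H₆] = 1/5.242 = 0.1907 M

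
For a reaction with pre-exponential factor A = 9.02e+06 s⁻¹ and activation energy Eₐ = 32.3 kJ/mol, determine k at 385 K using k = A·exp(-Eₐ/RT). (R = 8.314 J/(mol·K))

3.74e+02 s⁻¹

Step 1: Use the Arrhenius equation: k = A × exp(-Eₐ/RT)
Step 2: Convert Eₐ to J/mol: 32.3 kJ/mol = 32300 J/mol
Step 3: Calculate the exponent: -Eₐ/(RT) = -32300/(8.314 × 385) = -10.09094
Step 4: k = 9.02e+06 × exp(-10.09094)
Step 5: k = 9.02e+06 × 4.14534e-05 = 3.7391e+02 s⁻¹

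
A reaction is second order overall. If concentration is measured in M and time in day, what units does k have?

M⁻¹·day⁻¹

Step 1: For overall order n, rate = k × (concentration)^n.
Step 2: Rate has units M·day⁻¹; concentration term has units M^2.
Step 3: k = rate / (concentration)^n, so units of k = M^(1-2)·day⁻¹ = M⁻¹·day⁻¹.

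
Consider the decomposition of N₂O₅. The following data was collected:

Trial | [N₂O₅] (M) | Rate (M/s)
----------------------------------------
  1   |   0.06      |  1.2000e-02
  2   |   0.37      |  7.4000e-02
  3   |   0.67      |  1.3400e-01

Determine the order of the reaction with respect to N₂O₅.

first order (1)

Step 1: Compare trials to find order n where rate₂/rate₁ = ([N₂O₅]₂/[N₂O₅]₁)^n
Step 2: rate₂/rate₁ = 7.4000e-02/1.2000e-02 = 6.167
Step 3: [N₂O₅]₂/[N₂O₅]₁ = 0.37/0.06 = 6.167
Step 4: n = ln(6.167)/ln(6.167) = 1.00 ≈ 1
Step 5: The reaction is first order in N₂O₅.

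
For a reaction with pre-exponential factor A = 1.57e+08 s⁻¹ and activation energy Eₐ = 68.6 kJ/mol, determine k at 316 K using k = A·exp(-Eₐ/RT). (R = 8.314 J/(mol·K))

7.18e-04 s⁻¹

Step 1: Use the Arrhenius equation: k = A × exp(-Eₐ/RT)
Step 2: Convert Eₐ to J/mol: 68.6 kJ/mol = 68600 J/mol
Step 3: Calculate the exponent: -Eₐ/(RT) = -68600/(8.314 × 316) = -26.11121
Step 4: k = 1.57e+08 × exp(-26.11121)
Step 5: k = 1.57e+08 × 4.57136e-12 = 7.1770e-04 s⁻¹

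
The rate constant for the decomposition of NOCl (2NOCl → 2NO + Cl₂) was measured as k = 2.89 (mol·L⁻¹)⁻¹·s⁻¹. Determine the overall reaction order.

second order (2)

Step 1: The units of k for an nth-order reaction are (concentration)^(1-n)·(time)⁻¹.
Step 2: Here k has units (mol·L⁻¹)⁻¹·s⁻¹, so the concentration exponent is -1.
Step 3: 1 - n = -1 ⇒ n = 2. The reaction is second order.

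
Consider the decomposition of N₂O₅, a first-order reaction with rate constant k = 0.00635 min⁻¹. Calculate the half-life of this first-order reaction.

109.2 min

Step 1: For a first-order reaction, t₁/₂ = ln(2)/k
Step 2: t₁/₂ = ln(2)/0.00635
Step 3: t₁/₂ = 0.6931/0.00635 = 109.2 min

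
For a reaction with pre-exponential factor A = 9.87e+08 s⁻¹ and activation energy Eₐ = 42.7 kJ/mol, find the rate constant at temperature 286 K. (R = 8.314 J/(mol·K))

1.57e+01 s⁻¹

Step 1: Use the Arrhenius equation: k = A × exp(-Eₐ/RT)
Step 2: Convert Eₐ to J/mol: 42.7 kJ/mol = 42700 J/mol
Step 3: Calculate the exponent: -Eₐ/(RT) = -42700/(8.314 × 286) = -17.95775
Step 4: k = 9.87e+08 × exp(-17.95775)
Step 5: k = 9.87e+08 × 1.58872e-08 = 1.5681e+01 s⁻¹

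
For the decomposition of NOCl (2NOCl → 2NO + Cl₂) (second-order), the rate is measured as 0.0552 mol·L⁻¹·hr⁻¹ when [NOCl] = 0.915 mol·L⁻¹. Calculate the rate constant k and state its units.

0.06593 (mol·L⁻¹)⁻¹·hr⁻¹

Step 1: rate = k[NOCl]^2, so k = rate / [NOCl]^2.
Step 2: k = 0.0552 / (0.915)^2 = 0.0552 / 0.8372.
Step 3: k = 0.06593 (mol·L⁻¹)⁻¹·hr⁻¹.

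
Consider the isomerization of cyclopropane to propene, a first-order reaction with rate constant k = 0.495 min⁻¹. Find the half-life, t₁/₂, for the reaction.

1.4 min

Step 1: For a first-order reaction, t₁/₂ = ln(2)/k
Step 2: t₁/₂ = ln(2)/0.495
Step 3: t₁/₂ = 0.6931/0.495 = 1.4 min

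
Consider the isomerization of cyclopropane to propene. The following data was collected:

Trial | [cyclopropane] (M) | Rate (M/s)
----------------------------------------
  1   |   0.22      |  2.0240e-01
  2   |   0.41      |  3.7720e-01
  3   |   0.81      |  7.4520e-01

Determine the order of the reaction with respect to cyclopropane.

first order (1)

Step 1: Compare trials to find order n where rate₂/rate₁ = ([cyclopropane]₂/[cyclopropane]₁)^n
Step 2: rate₂/rate₁ = 3.7720e-01/2.0240e-01 = 1.864
Step 3: [cyclopropane]₂/[cyclopropane]₁ = 0.41/0.22 = 1.864
Step 4: n = ln(1.864)/ln(1.864) = 1.00 ≈ 1
Step 5: The reaction is first order in cyclopropane.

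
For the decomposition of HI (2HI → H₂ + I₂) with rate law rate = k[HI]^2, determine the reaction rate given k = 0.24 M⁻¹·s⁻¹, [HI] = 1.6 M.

0.6144 M/s

Step 1: Identify the rate law: rate = k[HI]^2
Step 2: Substitute values: rate = 0.24 × (1.6)^2
Step 3: Calculate: rate = 0.24 × 2.56 = 0.6144 M/s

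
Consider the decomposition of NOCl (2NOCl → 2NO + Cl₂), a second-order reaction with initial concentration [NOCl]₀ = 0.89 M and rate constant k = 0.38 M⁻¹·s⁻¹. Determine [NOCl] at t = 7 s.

0.2643 M

Step 1: For a second-order reaction: 1/[NOCl] = 1/[NOCl]₀ + kt
Step 2: 1/[NOCl] = 1/0.89 + 0.38 × 7
Step 3: 1/[NOCl] = 1.124 + 2.66 = 3.784
Step 4: [NOCl] = 1/3.784 = 0.2643 M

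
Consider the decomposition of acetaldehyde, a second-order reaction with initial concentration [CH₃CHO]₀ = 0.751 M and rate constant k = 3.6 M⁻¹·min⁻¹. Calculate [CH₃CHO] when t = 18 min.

0.01512 M

Step 1: For a second-order reaction: 1/[CH₃CHO] = 1/[CH₃CHO]₀ + kt
Step 2: 1/[CH₃CHO] = 1/0.751 + 3.6 × 18
Step 3: 1/[CH₃CHO] = 1.332 + 64.8 = 66.13
Step 4: [CH₃CHO] = 1/66.13 = 0.01512 M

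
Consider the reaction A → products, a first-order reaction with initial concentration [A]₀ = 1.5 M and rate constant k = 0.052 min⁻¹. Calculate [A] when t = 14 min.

0.7243 M

Step 1: For a first-order reaction: [A] = [A]₀ × e^(-kt)
Step 2: [A] = 1.5 × e^(-0.052 × 14)
Step 3: [A] = 1.5 × e^(-0.728)
Step 4: [A] = 1.5 × 0.482874 = 0.7243 M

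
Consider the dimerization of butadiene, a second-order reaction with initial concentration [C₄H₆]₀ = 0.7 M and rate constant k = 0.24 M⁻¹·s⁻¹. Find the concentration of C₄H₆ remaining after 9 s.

0.2787 M

Step 1: For a second-order reaction: 1/[C₄H₆] = 1/[C₄H₆]₀ + kt
Step 2: 1/[C₄H₆] = 1/0.7 + 0.24 × 9
Step 3: 1/[C₄H₆] = 1.429 + 2.16 = 3.589
Step 4: [C₄H₆] = 1/3.589 = 0.2787 M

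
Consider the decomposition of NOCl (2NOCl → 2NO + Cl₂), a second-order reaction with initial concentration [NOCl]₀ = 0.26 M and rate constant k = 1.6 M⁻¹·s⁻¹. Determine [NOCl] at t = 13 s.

0.04057 M

Step 1: For a second-order reaction: 1/[NOCl] = 1/[NOCl]₀ + kt
Step 2: 1/[NOCl] = 1/0.26 + 1.6 × 13
Step 3: 1/[NOCl] = 3.846 + 20.8 = 24.65
Step 4: [NOCl] = 1/24.65 = 0.04057 M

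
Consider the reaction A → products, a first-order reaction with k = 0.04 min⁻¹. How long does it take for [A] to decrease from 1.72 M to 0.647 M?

24.44 min

Step 1: For first-order: t = ln([A]₀/[A])/k
Step 2: t = ln(1.72/0.647)/0.04
Step 3: t = ln(2.658)/0.04
Step 4: t = 0.9777/0.04 = 24.44 min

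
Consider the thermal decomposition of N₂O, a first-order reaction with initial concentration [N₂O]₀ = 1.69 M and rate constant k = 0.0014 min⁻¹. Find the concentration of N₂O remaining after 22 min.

1.639 M

Step 1: For a first-order reaction: [N₂O] = [N₂O]₀ × e^(-kt)
Step 2: [N₂O] = 1.69 × e^(-0.0014 × 22)
Step 3: [N₂O] = 1.69 × e^(-0.0308)
Step 4: [N₂O] = 1.69 × 0.969669 = 1.639 M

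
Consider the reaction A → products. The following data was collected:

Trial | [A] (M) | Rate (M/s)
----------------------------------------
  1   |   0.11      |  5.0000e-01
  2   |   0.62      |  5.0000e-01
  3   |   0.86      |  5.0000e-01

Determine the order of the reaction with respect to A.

zeroth order (0)

Step 1: Compare trials - when concentration changes, rate stays constant.
Step 2: rate₂/rate₁ = 5.0000e-01/5.0000e-01 = 1
Step 3: [A]₂/[A]₁ = 0.62/0.11 = 5.636
Step 4: Since rate ratio ≈ (conc ratio)^0, the reaction is zeroth order.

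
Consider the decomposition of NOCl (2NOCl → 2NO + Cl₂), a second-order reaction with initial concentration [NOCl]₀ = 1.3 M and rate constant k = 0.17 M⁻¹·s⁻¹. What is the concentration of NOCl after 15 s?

0.3013 M

Step 1: For a second-order reaction: 1/[NOCl] = 1/[NOCl]₀ + kt
Step 2: 1/[NOCl] = 1/1.3 + 0.17 × 15
Step 3: 1/[NOCl] = 0.7692 + 2.55 = 3.319
Step 4: [NOCl] = 1/3.319 = 0.3013 M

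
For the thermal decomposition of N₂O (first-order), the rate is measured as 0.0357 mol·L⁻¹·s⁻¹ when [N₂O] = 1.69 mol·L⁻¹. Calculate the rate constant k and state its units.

0.02112 s⁻¹

Step 1: rate = k[N₂O]^1, so k = rate / [N₂O]^1.
Step 2: k = 0.0357 / (1.69)^1 = 0.0357 / 1.69.
Step 3: k = 0.02112 s⁻¹.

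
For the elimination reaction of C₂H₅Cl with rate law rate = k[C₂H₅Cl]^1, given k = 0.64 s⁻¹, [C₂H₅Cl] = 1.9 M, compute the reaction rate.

1.216 M/s

Step 1: Identify the rate law: rate = k[C₂H₅Cl]^1
Step 2: Substitute values: rate = 0.64 × (1.9)^1
Step 3: Calculate: rate = 0.64 × 1.9 = 1.216 M/s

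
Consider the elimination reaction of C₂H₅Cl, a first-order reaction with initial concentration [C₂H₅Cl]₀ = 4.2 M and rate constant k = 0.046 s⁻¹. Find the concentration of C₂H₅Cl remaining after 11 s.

2.532 M

Step 1: For a first-order reaction: [C₂H₅Cl] = [C₂H₅Cl]₀ × e^(-kt)
Step 2: [C₂H₅Cl] = 4.2 × e^(-0.046 × 11)
Step 3: [C₂H₅Cl] = 4.2 × e^(-0.506)
Step 4: [C₂H₅Cl] = 4.2 × 0.602902 = 2.532 M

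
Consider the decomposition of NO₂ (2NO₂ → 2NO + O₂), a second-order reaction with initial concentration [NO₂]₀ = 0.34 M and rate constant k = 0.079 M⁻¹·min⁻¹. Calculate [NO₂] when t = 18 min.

0.2292 M

Step 1: For a second-order reaction: 1/[NO₂] = 1/[NO₂]₀ + kt
Step 2: 1/[NO₂] = 1/0.34 + 0.079 × 18
Step 3: 1/[NO₂] = 2.941 + 1.422 = 4.363
Step 4: [NO₂] = 1/4.363 = 0.2292 M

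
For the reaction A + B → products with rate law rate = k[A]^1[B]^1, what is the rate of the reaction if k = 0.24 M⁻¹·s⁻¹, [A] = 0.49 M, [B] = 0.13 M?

0.01529 M/s

Step 1: The rate law is rate = k[A]^1[B]^1
Step 2: Substitute: rate = 0.24 × (0.49)^1 × (0.13)^1
Step 3: rate = 0.24 × 0.49 × 0.13 = 0.015288 M/s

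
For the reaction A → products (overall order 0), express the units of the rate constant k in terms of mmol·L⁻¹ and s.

mmol·L⁻¹·s⁻¹

Step 1: For overall order n, rate = k × (concentration)^n.
Step 2: Rate has units mmol·L⁻¹·s⁻¹; concentration term has units (mmol·L⁻¹)^0.
Step 3: k = rate / (concentration)^n, so units of k = (mmol·L⁻¹)^(1-0)·s⁻¹ = mmol·L⁻¹·s⁻¹.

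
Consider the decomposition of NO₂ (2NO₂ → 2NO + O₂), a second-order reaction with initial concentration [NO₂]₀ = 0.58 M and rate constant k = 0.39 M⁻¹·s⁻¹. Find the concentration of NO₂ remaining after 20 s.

0.105 M

Step 1: For a second-order reaction: 1/[NO₂] = 1/[NO₂]₀ + kt
Step 2: 1/[NO₂] = 1/0.58 + 0.39 × 20
Step 3: 1/[NO₂] = 1.724 + 7.8 = 9.524
Step 4: [NO₂] = 1/9.524 = 0.105 M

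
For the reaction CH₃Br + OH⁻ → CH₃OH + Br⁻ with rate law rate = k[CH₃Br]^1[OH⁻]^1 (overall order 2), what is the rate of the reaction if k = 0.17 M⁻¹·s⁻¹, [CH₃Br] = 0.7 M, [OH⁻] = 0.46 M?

0.05474 M/s

Step 1: The rate law is rate = k[CH₃Br]^1[OH⁻]^1, overall order = 1+1 = 2
Step 2: Substitute values: rate = 0.17 × (0.7)^1 × (0.46)^1
Step 3: rate = 0.17 × 0.7 × 0.46 = 0.05474 M/s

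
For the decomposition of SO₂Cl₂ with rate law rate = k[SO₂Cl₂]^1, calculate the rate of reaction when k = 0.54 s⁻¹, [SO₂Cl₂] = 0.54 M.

0.2916 M/s

Step 1: Identify the rate law: rate = k[SO₂Cl₂]^1
Step 2: Substitute values: rate = 0.54 × (0.54)^1
Step 3: Calculate: rate = 0.54 × 0.54 = 0.2916 M/s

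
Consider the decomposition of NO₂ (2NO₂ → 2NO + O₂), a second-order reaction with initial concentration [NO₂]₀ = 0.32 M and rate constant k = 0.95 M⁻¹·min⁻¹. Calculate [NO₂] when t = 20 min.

0.0452 M

Step 1: For a second-order reaction: 1/[NO₂] = 1/[NO₂]₀ + kt
Step 2: 1/[NO₂] = 1/0.32 + 0.95 × 20
Step 3: 1/[NO₂] = 3.125 + 19 = 22.12
Step 4: [NO₂] = 1/22.12 = 0.0452 M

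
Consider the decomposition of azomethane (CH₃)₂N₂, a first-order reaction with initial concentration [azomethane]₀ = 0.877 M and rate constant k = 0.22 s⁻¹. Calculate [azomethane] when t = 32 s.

0.0007684 M

Step 1: For a first-order reaction: [azomethane] = [azomethane]₀ × e^(-kt)
Step 2: [azomethane] = 0.877 × e^(-0.22 × 32)
Step 3: [azomethane] = 0.877 × e^(-7.04)
Step 4: [azomethane] = 0.877 × 0.000876127 = 0.0007684 M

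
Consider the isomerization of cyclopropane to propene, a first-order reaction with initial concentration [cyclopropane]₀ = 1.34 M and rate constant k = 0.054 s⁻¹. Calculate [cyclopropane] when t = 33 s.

0.2255 M

Step 1: For a first-order reaction: [cyclopropane] = [cyclopropane]₀ × e^(-kt)
Step 2: [cyclopropane] = 1.34 × e^(-0.054 × 33)
Step 3: [cyclopropane] = 1.34 × e^(-1.782)
Step 4: [cyclopropane] = 1.34 × 0.168301 = 0.2255 M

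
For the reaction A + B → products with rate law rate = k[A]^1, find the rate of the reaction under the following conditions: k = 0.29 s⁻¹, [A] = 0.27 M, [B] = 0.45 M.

0.0783 M/s

Step 1: The rate law is rate = k[A]^1
Step 2: Note that the rate does not depend on [B] (zero order in B).
Step 3: rate = 0.29 × (0.27)^1 = 0.0783 M/s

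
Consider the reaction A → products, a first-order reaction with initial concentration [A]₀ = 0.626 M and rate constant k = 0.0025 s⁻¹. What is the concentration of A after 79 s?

0.5138 M

Step 1: For a first-order reaction: [A] = [A]₀ × e^(-kt)
Step 2: [A] = 0.626 × e^(-0.0025 × 79)
Step 3: [A] = 0.626 × e^(-0.1975)
Step 4: [A] = 0.626 × 0.82078 = 0.5138 M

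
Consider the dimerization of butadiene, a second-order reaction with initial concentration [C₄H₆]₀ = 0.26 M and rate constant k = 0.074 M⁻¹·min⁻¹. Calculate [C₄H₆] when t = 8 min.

0.2253 M

Step 1: For a second-order reaction: 1/[C₄H₆] = 1/[C₄H₆]₀ + kt
Step 2: 1/[C₄H₆] = 1/0.26 + 0.074 × 8
Step 3: 1/[C₄H₆] = 3.846 + 0.592 = 4.438
Step 4: [C₄H₆] = 1/4.438 = 0.2253 M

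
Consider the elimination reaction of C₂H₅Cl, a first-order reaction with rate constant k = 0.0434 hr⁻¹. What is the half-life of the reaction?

15.97 hr

Step 1: For a first-order reaction, t₁/₂ = ln(2)/k
Step 2: t₁/₂ = ln(2)/0.0434
Step 3: t₁/₂ = 0.6931/0.0434 = 15.97 hr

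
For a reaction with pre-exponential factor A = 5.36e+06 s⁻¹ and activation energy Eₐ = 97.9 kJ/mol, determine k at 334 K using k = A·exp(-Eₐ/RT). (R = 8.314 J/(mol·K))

2.62e-09 s⁻¹

Step 1: Use the Arrhenius equation: k = A × exp(-Eₐ/RT)
Step 2: Convert Eₐ to J/mol: 97.9 kJ/mol = 97900 J/mol
Step 3: Calculate the exponent: -Eₐ/(RT) = -97900/(8.314 × 334) = -35.25545
Step 4: k = 5.36e+06 × exp(-35.25545)
Step 5: k = 5.36e+06 × 4.88374e-16 = 2.6177e-09 s⁻¹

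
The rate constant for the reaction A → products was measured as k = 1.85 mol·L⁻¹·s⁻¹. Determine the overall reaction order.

zeroth order (0)

Step 1: The units of k for an nth-order reaction are (concentration)^(1-n)·(time)⁻¹.
Step 2: Here k has units mol·L⁻¹·s⁻¹, so the concentration exponent is 1.
Step 3: 1 - n = 1 ⇒ n = 0. The reaction is zeroth order.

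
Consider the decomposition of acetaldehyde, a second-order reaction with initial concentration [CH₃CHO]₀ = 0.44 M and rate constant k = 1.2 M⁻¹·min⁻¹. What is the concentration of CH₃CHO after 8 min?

0.08423 M

Step 1: For a second-order reaction: 1/[CH₃CHO] = 1/[CH₃CHO]₀ + kt
Step 2: 1/[CH₃CHO] = 1/0.44 + 1.2 × 8
Step 3: 1/[CH₃CHO] = 2.273 + 9.6 = 11.87
Step 4: [CH₃CHO] = 1/11.87 = 0.08423 M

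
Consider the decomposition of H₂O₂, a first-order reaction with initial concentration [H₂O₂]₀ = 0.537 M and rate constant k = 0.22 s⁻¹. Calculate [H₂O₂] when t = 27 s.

0.001413 M

Step 1: For a first-order reaction: [H₂O₂] = [H₂O₂]₀ × e^(-kt)
Step 2: [H₂O₂] = 0.537 × e^(-0.22 × 27)
Step 3: [H₂O₂] = 0.537 × e^(-5.94)
Step 4: [H₂O₂] = 0.537 × 0.00263203 = 0.001413 M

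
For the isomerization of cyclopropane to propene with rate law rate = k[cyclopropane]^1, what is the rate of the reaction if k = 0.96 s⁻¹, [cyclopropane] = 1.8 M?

1.728 M/s

Step 1: Identify the rate law: rate = k[cyclopropane]^1
Step 2: Substitute values: rate = 0.96 × (1.8)^1
Step 3: Calculate: rate = 0.96 × 1.8 = 1.728 M/s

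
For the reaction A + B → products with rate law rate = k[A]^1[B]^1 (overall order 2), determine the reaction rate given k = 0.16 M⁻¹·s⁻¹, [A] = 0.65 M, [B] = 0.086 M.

0.008944 M/s

Step 1: The rate law is rate = k[A]^1[B]^1, overall order = 1+1 = 2
Step 2: Substitute values: rate = 0.16 × (0.65)^1 × (0.086)^1
Step 3: rate = 0.16 × 0.65 × 0.086 = 0.008944 M/s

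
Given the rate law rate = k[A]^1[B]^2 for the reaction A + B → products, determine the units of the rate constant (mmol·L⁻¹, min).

(mmol·L⁻¹)⁻²·min⁻¹

Step 1: Overall order = 1 + 2 = 3.
Step 2: rate has units mmol·L⁻¹·min⁻¹; [A]^1[B]^2 has units (mmol·L⁻¹)^3.
Step 3: k = rate/([A]^1[B]^2), so units of k = (mmol·L⁻¹)^(1-3)·min⁻¹ = (mmol·L⁻¹)⁻²·min⁻¹.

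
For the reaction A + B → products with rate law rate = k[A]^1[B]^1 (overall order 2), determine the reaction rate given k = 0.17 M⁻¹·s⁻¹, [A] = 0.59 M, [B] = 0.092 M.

0.009228 M/s

Step 1: The rate law is rate = k[A]^1[B]^1, overall order = 1+1 = 2
Step 2: Substitute values: rate = 0.17 × (0.59)^1 × (0.092)^1
Step 3: rate = 0.17 × 0.59 × 0.092 = 0.0092276 M/s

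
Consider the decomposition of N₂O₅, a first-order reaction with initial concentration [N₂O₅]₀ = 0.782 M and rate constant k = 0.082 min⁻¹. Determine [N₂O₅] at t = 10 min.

0.3444 M

Step 1: For a first-order reaction: [N₂O₅] = [N₂O₅]₀ × e^(-kt)
Step 2: [N₂O₅] = 0.782 × e^(-0.082 × 10)
Step 3: [N₂O₅] = 0.782 × e^(-0.82)
Step 4: [N₂O₅] = 0.782 × 0.440432 = 0.3444 M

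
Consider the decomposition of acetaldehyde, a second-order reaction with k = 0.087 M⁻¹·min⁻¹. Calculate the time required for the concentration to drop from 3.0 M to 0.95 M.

8.268 min

Step 1: For second-order: t = (1/[CH₃CHO] - 1/[CH₃CHO]₀)/k
Step 2: t = (1/0.95 - 1/3.0)/0.087
Step 3: t = (1.053 - 0.3333)/0.087
Step 4: t = 0.7193/0.087 = 8.268 min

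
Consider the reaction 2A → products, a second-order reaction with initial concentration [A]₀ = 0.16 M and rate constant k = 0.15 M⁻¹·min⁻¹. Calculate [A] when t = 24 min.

0.1015 M

Step 1: For a second-order reaction: 1/[A] = 1/[A]₀ + kt
Step 2: 1/[A] = 1/0.16 + 0.15 × 24
Step 3: 1/[A] = 6.25 + 3.6 = 9.85
Step 4: [A] = 1/9.85 = 0.1015 M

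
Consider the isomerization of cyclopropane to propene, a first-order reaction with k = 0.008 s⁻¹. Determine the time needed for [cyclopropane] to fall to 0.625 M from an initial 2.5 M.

173.3 s

Step 1: For first-order: t = ln([cyclopropane]₀/[cyclopropane])/k
Step 2: t = ln(2.5/0.625)/0.008
Step 3: t = ln(4)/0.008
Step 4: t = 1.386/0.008 = 173.3 s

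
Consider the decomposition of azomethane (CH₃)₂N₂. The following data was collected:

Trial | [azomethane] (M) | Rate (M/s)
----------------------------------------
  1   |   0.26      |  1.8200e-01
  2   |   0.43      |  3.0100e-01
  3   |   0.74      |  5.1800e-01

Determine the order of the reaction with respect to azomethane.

first order (1)

Step 1: Compare trials to find order n where rate₂/rate₁ = ([azomethane]₂/[azomethane]₁)^n
Step 2: rate₂/rate₁ = 3.0100e-01/1.8200e-01 = 1.654
Step 3: [azomethane]₂/[azomethane]₁ = 0.43/0.26 = 1.654
Step 4: n = ln(1.654)/ln(1.654) = 1.00 ≈ 1
Step 5: The reaction is first order in azomethane.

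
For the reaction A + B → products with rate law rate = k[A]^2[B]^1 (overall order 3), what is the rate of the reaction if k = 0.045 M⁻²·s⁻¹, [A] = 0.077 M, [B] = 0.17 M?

4.536e-05 M/s

Step 1: The rate law is rate = k[A]^2[B]^1, overall order = 2+1 = 3
Step 2: Substitute values: rate = 0.045 × (0.077)^2 × (0.17)^1
Step 3: rate = 0.045 × 0.005929 × 0.17 = 4.53569e-05 M/s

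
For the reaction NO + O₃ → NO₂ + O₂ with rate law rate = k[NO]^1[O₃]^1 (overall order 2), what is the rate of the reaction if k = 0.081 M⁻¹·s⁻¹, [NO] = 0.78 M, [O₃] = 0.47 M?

0.02969 M/s

Step 1: The rate law is rate = k[NO]^1[O₃]^1, overall order = 1+1 = 2
Step 2: Substitute values: rate = 0.081 × (0.78)^1 × (0.47)^1
Step 3: rate = 0.081 × 0.78 × 0.47 = 0.0296946 M/s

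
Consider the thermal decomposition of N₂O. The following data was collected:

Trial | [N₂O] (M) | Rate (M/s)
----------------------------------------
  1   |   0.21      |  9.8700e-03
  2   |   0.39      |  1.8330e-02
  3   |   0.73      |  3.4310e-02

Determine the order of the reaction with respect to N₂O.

first order (1)

Step 1: Compare trials to find order n where rate₂/rate₁ = ([N₂O]₂/[N₂O]₁)^n
Step 2: rate₂/rate₁ = 1.8330e-02/9.8700e-03 = 1.857
Step 3: [N₂O]₂/[N₂O]₁ = 0.39/0.21 = 1.857
Step 4: n = ln(1.857)/ln(1.857) = 1.00 ≈ 1
Step 5: The reaction is first order in N₂O.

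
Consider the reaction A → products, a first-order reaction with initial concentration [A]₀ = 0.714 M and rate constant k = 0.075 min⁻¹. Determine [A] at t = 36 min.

0.04798 M

Step 1: For a first-order reaction: [A] = [A]₀ × e^(-kt)
Step 2: [A] = 0.714 × e^(-0.075 × 36)
Step 3: [A] = 0.714 × e^(-2.7)
Step 4: [A] = 0.714 × 0.0672055 = 0.04798 M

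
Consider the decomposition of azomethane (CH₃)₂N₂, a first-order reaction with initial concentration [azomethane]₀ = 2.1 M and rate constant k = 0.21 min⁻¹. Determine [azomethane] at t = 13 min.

0.137 M

Step 1: For a first-order reaction: [azomethane] = [azomethane]₀ × e^(-kt)
Step 2: [azomethane] = 2.1 × e^(-0.21 × 13)
Step 3: [azomethane] = 2.1 × e^(-2.73)
Step 4: [azomethane] = 2.1 × 0.0652193 = 0.137 M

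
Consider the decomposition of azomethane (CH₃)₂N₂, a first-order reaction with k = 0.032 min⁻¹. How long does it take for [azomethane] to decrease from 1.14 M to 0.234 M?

49.48 min

Step 1: For first-order: t = ln([azomethane]₀/[azomethane])/k
Step 2: t = ln(1.14/0.234)/0.032
Step 3: t = ln(4.872)/0.032
Step 4: t = 1.583/0.032 = 49.48 min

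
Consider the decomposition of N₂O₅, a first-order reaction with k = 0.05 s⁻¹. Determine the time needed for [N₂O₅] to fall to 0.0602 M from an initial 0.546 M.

44.1 s

Step 1: For first-order: t = ln([N₂O₅]₀/[N₂O₅])/k
Step 2: t = ln(0.546/0.0602)/0.05
Step 3: t = ln(9.07)/0.05
Step 4: t = 2.205/0.05 = 44.1 s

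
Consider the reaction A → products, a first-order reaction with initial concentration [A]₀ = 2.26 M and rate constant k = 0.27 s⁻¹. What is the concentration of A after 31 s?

0.0005237 M

Step 1: For a first-order reaction: [A] = [A]₀ × e^(-kt)
Step 2: [A] = 2.26 × e^(-0.27 × 31)
Step 3: [A] = 2.26 × e^(-8.37)
Step 4: [A] = 2.26 × 0.000231716 = 0.0005237 M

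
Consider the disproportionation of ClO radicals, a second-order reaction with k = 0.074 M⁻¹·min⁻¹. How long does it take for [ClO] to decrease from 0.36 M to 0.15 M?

52.55 min

Step 1: For second-order: t = (1/[ClO] - 1/[ClO]₀)/k
Step 2: t = (1/0.15 - 1/0.36)/0.074
Step 3: t = (6.667 - 2.778)/0.074
Step 4: t = 3.889/0.074 = 52.55 min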